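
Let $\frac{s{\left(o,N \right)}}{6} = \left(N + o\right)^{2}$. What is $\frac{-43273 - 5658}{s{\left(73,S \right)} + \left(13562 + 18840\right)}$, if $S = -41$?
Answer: $- \frac{48931}{38546} \approx -1.2694$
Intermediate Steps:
$s{\left(o,N \right)} = 6 \left(N + o\right)^{2}$
$\frac{-43273 - 5658}{s{\left(73,S \right)} + \left(13562 + 18840\right)} = \frac{-43273 - 5658}{6 \left(-41 + 73\right)^{2} + \left(13562 + 18840\right)} = \frac{-43273 + \left(-23836 + 18178\right)}{6 \cdot 32^{2} + 32402} = \frac{-43273 - 5658}{6 \cdot 1024 + 32402} = - \frac{48931}{6144 + 32402} = - \frac{48931}{38546}$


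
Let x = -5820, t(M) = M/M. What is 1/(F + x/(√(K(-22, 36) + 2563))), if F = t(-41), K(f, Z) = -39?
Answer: -631/8467469 - 2910*√631/8467469 ≈ -0.0087074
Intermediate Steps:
t(M) = 1
F = 1
1/(F + x/(√(K(-22, 36) + 2563))) = 1/(1 - 5820/√(-39 + 2563)) = 1/(1 - 5820*√631/1262) = 1/(1 - 2910*√631/631)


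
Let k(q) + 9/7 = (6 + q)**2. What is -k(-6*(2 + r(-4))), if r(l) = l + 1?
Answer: -999/7 ≈ -142.71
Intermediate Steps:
r(l) = 1 + l
k(q) = -9/7 + (6 + q)**2
-k(-6*(2 + r(-4))) = -(-9/7 + (6 - 6*(2 + (1 - 4)))**2) = -(-9/7 + (6 - 6*(2 - 3))**2) = -(-9/7 + (6 - 6*(-1))**2) = -(-9/7 + (6 + 6)**2) = -(-9/7 + 12**2) = -(-9/7 + 144) = -1*999/7 = -999/7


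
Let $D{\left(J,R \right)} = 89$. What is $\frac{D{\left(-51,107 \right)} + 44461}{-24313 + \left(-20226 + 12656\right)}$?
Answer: $- \frac{44550}{31883} \approx -1.3973$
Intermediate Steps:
$\frac{D{\left(-51,107 \right)} + 44461}{-24313 + \left(-20226 + 12656\right)} = \frac{89 + 44461}{-24313 + \left(-20226 + 12656\right)} = \frac{44550}{-24313 - 7570} = \frac{44550}{-31883} = 44550 \left(- \frac{1}{31883}\right) = - \frac{44550}{31883}$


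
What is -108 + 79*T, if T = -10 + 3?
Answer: -661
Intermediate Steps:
T = -7
-108 + 79*T = -108 + 79*(-7) = -108 - 553 = -661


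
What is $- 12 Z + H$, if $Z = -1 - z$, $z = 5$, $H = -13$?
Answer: $59$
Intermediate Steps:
$Z = -6$ ($Z = -1 - 5 = -6$)
$- 12 Z + H = \left(-12\right) \left(-6\right) - 13 = 72 - 13 = 59$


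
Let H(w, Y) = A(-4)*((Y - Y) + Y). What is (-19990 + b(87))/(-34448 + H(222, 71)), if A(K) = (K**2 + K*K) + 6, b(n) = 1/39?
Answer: 779609/1238250 ≈ 0.62961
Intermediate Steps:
b(n) = 1/39
A(K) = 6 + 2*K**2 (A(K) = (K**2 + K**2) + 6 = 2*K**2 + 6 = 6 + 2*K**2)
H(w, Y) = 38*Y (H(w, Y) = (6 + 2*(-4)**2)*((Y - Y) + Y) = (6 + 2*16)*(0 + Y) = (6 + 32)*Y = 38*Y)
(-19990 + b(87))/(-34448 + H(222, 71)) = (-19990 + 1/39)/(-34448 + 38*71) = -779609/(39*(-34448 + 2698)) = -779609/39/(-31750) = -779609/39*(-1/31750) = 779609/1238250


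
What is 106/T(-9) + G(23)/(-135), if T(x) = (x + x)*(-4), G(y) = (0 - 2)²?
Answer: 779/540 ≈ 1.4426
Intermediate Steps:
G(y) = 4 (G(y) = (-2)² = 4)
T(x) = -8*x (T(x) = (2*x)*(-4) = -8*x)
106/T(-9) + G(23)/(-135) = 106/((-8*(-9))) + 4/(-135) = 106/72 + 4*(-1/135) = 106*(1/72) - 4/135 = 53/36 - 4/135 = 779/540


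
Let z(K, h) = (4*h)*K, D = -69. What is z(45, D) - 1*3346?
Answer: -15766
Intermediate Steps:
z(K, h) = 4*K*h
z(45, D) - 1*3346 = 4*45*(-69) - 1*3346 = -12420 - 3346 = -15766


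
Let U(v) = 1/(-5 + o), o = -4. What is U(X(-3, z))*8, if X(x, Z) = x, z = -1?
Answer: -8/9 ≈ -0.88889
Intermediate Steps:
U(v) = -1/9 (U(v) = 1/(-5 - 4) = 1/(-9) = -1/9)
U(X(-3, z))*8 = -1/9*8 = -8/9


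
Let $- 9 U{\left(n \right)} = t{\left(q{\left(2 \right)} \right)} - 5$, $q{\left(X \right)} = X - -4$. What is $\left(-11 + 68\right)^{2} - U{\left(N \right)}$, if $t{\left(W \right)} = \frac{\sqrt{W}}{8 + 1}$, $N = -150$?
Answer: $\frac{29236}{9} + \frac{\sqrt{6}}{81} \approx 3248.5$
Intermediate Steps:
$q{\left(X \right)} = 4 + X$ ($q{\left(X \right)} = X + 4 = 4 + X$)
$t{\left(W \right)} = \frac{\sqrt{W}}{9}$
$U{\left(n \right)} = \frac{5}{9} - \frac{\sqrt{6}}{81}$ ($U{\left(n \right)} = - \frac{\frac{\sqrt{4 + 2}}{9} - 5}{9} = - \frac{\frac{\sqrt{6}}{9} - 5}{9} = - \frac{-5 + \frac{\sqrt{6}}{9}}{9} = \frac{5}{9} - \frac{\sqrt{6}}{81}$)
$\left(-11 + 68\right)^{2} - U{\left(N \right)} = \left(-11 + 68\right)^{2} - \left(\frac{5}{9} - \frac{\sqrt{6}}{81}\right) = 57^{2} - \left(\frac{5}{9} - \frac{\sqrt{6}}{81}\right) = 3249 - \left(\frac{5}{9} - \frac{\sqrt{6}}{81}\right) = \frac{29236}{9} + \frac{\sqrt{6}}{81}$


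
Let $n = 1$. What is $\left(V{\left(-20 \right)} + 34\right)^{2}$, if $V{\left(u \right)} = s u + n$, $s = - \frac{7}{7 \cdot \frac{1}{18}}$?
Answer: $156025$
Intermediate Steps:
$s = -18$ ($s = - \frac{7}{7 \cdot \frac{1}{18}} = - \frac{7}{\frac{7}{18}} = \left(-7\right) \frac{18}{7} = -18$)
$V{\left(u \right)} = 1 - 18 u$ ($V{\left(u \right)} = - 18 u + 1 = 1 - 18 u$)
$\left(V{\left(-20 \right)} + 34\right)^{2} = \left(\left(1 - -360\right) + 34\right)^{2} = \left(\left(1 + 360\right) + 34\right)^{2} = \left(361 + 34\right)^{2} = 395^{2} = 156025$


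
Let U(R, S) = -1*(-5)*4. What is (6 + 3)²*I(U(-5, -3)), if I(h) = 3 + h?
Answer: 1863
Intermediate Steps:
U(R, S) = 20 (U(R, S) = 5*4 = 20)
(6 + 3)²*I(U(-5, -3)) = (6 + 3)²*(3 + 20) = 9²*23 = 81*23 = 1863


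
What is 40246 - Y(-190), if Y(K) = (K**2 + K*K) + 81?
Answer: -32035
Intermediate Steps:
Y(K) = 81 + 2*K**2 (Y(K) = (K**2 + K**2) + 81 = 2*K**2 + 81 = 81 + 2*K**2)
40246 - Y(-190) = 40246 - (81 + 2*(-190)**2) = 40246 - (81 + 2*36100) = 40246 - (81 + 72200) = 40246 - 1*72281 = 40246 - 72281 = -32035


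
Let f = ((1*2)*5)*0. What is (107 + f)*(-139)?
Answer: -14873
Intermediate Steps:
f = 0 (f = (2*5)*0 = 10*0 = 0)
(107 + f)*(-139) = (107 + 0)*(-139) = 107*(-139) = -14873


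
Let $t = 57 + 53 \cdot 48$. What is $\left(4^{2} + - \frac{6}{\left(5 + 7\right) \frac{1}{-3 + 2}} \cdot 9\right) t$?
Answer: $\frac{106641}{2} \approx 53321.0$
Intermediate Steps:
$t = 2601$ ($t = 57 + 2544 = 2601$)
$\left(4^{2} + - \frac{6}{\left(5 + 7\right) \frac{1}{-3 + 2}} \cdot 9\right) t = \left(4^{2} + - \frac{6}{\left(5 + 7\right) \frac{1}{-3 + 2}} \cdot 9\right) 2601 = \left(16 + - \frac{6}{12 \frac{1}{-1}} \cdot 9\right) 2601 = \left(16 + - \frac{6}{12 \left(-1\right)} 9\right) 2601 = \left(16 + - \frac{6}{-12} \cdot 9\right) 2601 = \left(16 + \left(-6\right) \left(- \frac{1}{12}\right) 9\right) 2601 = \left(16 + \frac{1}{2} \cdot 9\right) 2601 = \left(16 + \frac{9}{2}\right) 2601 = \frac{41}{2} \cdot 2601 = \frac{106641}{2}$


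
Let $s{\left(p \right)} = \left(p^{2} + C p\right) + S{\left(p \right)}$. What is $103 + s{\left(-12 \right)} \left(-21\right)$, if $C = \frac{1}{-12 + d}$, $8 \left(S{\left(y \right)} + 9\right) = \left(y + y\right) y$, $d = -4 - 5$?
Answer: $-3500$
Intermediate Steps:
$d = -9$ ($d = -4 - 5 = -9$)
$S{\left(y \right)} = -9 + \frac{y^{2}}{4}$ ($S{\left(y \right)} = -9 + \frac{\left(y + y\right) y}{8} = -9 + \frac{2 y y}{8} = -9 + \frac{2 y^{2}}{8} = -9 + \frac{y^{2}}{4}$)
$C = - \frac{1}{21}$ ($C = \frac{1}{-12 - 9} = \frac{1}{-21} = - \frac{1}{21} \approx -0.047619$)
$s{\left(p \right)} = -9 - \frac{p}{21} + \frac{5 p^{2}}{4}$ ($s{\left(p \right)} = \left(p^{2} - \frac{p}{21}\right) + \left(-9 + \frac{p^{2}}{4}\right) = -9 - \frac{p}{21} + \frac{5 p^{2}}{4}$)
$103 + s{\left(-12 \right)} \left(-21\right) = 103 + \left(-9 - - \frac{4}{7} + \frac{5 \left(-12\right)^{2}}{4}\right) \left(-21\right) = 103 + \left(-9 + \frac{4}{7} + \frac{5}{4} \cdot 144\right) \left(-21\right) = 103 + \left(-9 + \frac{4}{7} + 180\right) \left(-21\right) = 103 + \frac{1201}{7} \left(-21\right) = 103 - 3603 = -3500$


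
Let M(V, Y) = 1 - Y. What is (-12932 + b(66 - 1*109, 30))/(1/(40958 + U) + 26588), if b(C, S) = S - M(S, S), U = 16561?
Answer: -740442087/1529315173 ≈ -0.48417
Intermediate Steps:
b(C, S) = -1 + 2*S (b(C, S) = S - (1 - S) = S + (-1 + S) = -1 + 2*S)
(-12932 + b(66 - 1*109, 30))/(1/(40958 + U) + 26588) = (-12932 + (-1 + 2*30))/(1/(40958 + 16561) + 26588) = (-12932 + (-1 + 60))/(1/57519 + 26588) = (-12932 + 59)/(1/57519 + 26588) = -12873/1529315173/57519 = -12873*57519/1529315173 = -740442087/1529315173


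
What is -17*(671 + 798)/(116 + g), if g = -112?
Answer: -24973/4 ≈ -6243.3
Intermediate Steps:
-17*(671 + 798)/(116 + g) = -17*(671 + 798)/(116 - 112) = -24973/4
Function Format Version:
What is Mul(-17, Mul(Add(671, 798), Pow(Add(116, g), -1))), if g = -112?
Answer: Rational(-24973, 4) ≈ -6243.3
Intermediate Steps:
Mul(-17, Mul(Add(671, 798), Pow(Add(116, g), -1))) = Mul(-17, Mul(Add(671, 798), Pow(Add(116, -112), -1))) = Mul(-17, Mul(1469, Pow(4, -1))) = Mul(-17, Mul(1469, Rational(1, 4))) = Mul(-17, Rational(1469, 4)) = Rational(-24973, 4)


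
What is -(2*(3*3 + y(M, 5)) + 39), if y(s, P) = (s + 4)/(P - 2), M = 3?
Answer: -185/3 ≈ -61.667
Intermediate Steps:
y(s, P) = (4 + s)/(-2 + P)
-(2*(3*3 + y(M, 5)) + 39) = -(2*(3*3 + (4 + 3)/(-2 + 5)) + 39) = -(2*(9 + 7/3) + 39) = -(2*(34/3) + 39) = -(68/3 + 39) = -1*185/3 = -185/3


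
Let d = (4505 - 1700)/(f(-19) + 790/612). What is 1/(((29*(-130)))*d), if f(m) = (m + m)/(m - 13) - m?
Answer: -52579/25887232800 ≈ -2.0311e-6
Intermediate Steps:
f(m) = -m + 2*m/(-13 + m) (f(m) = (2*m)/(-13 + m) - m = 2*m/(-13 + m) - m = -m + 2*m/(-13 + m))
d = 6866640/52579 (d = (4505 - 1700)/(-19*(15 - 1*(-19))/(-13 - 19) + 790/612) = 2805/(-19*(15 + 19)/(-32) + 790*(1/612)) = 2805/(-19*(-1/32)*34 + 395/306) = 2805/(323/16 + 395/306) = 2805/(52579/2448) = 2805*(2448/52579) = 6866640/52579 ≈ 130.60)
1/(((29*(-130)))*d) = 1/(((29*(-130)))*(6866640/52579)) = (52579/6866640)/(-3770) = -1/3770*52579/6866640 = -52579/25887232800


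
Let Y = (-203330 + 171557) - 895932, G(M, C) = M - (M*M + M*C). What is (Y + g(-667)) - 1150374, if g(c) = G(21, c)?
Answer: -2064492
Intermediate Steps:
G(M, C) = M - M**2 - C*M (G(M, C) = M - (M**2 + C*M) = M + (-M**2 - C*M) = M - M**2 - C*M)
Y = -927705 (Y = -31773 - 895932 = -927705)
g(c) = -420 - 21*c (g(c) = 21*(1 - c - 1*21) = 21*(1 - c - 21) = 21*(-20 - c) = -420 - 21*c)
(Y + g(-667)) - 1150374 = (-927705 + (-420 - 21*(-667))) - 1150374 = (-927705 + (-420 + 14007)) - 1150374 = (-927705 + 13587) - 1150374 = -914118 - 1150374 = -2064492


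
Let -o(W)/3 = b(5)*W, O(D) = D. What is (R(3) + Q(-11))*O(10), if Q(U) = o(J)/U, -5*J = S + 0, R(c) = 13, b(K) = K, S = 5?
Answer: 1280/11 ≈ 116.36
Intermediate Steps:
J = -1 (J = -(5 + 0)/5 = -⅕*5 = -1)
o(W) = -15*W
Q(U) = 15/U (Q(U) = (-15*(-1))/U = 15/U)
(R(3) + Q(-11))*O(10) = (13 + 15/(-11))*10 = (13 + 15*(-1/11))*10 = (13 - 15/11)*10 = (128/11)*10 = 1280/11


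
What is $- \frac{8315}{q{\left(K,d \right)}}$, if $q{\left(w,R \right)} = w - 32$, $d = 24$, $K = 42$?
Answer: $- \frac{1663}{2} \approx -831.5$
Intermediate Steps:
$q{\left(w,R \right)} = -32 + w$
$- \frac{8315}{q{\left(K,d \right)}} = - \frac{8315}{-32 + 42} = - \frac{8315}{10} = \left(-8315\right) \frac{1}{10} = - \frac{1663}{2}$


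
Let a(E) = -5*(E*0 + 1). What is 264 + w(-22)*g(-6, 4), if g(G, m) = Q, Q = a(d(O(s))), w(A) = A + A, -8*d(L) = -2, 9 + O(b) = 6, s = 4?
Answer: 484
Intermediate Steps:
O(b) = -3 (O(b) = -9 + 6 = -3)
d(L) = ¼ (d(L) = -⅛*(-2) = ¼)
w(A) = 2*A
a(E) = -5 (a(E) = -5*(0 + 1) = -5*1 = -5)
Q = -5
g(G, m) = -5
264 + w(-22)*g(-6, 4) = 264 + (2*(-22))*(-5) = 264 - 44*(-5) = 264 + 220 = 484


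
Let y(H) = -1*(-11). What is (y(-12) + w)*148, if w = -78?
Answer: -9916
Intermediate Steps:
y(H) = 11
(y(-12) + w)*148 = (11 - 78)*148 = -67*148 = -9916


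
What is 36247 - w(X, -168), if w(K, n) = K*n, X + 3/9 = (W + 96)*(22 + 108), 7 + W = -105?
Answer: -313249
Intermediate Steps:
W = -112 (W = -7 - 105 = -112)
X = -6241/3 (X = -⅓ + (-112 + 96)*(22 + 108) = -⅓ - 16*130 = -⅓ - 2080 = -6241/3 ≈ -2080.3)
36247 - w(X, -168) = 36247 - (-6241)*(-168)/3 = 36247 - 1*349496 = 36247 - 349496 = -313249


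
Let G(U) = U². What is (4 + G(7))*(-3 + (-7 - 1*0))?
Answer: -530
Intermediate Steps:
(4 + G(7))*(-3 + (-7 - 1*0)) = (4 + 7²)*(-3 + (-7 - 1*0)) = (4 + 49)*(-3 + (-7 + 0)) = 53*(-3 - 7) = 53*(-10) = -530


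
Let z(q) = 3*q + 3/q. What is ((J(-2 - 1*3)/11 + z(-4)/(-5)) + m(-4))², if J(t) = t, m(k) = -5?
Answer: 408321/48400 ≈ 8.4364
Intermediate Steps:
((J(-2 - 1*3)/11 + z(-4)/(-5)) + m(-4))² = (((-2 - 1*3)/11 + (3*(-4) + 3/(-4))/(-5)) - 5)² = (((-2 - 3)*(1/11) + (-12 + 3*(-¼))*(-⅕)) - 5)² = ((-5*1/11 + (-12 - ¾)*(-⅕)) - 5)² = ((-5/11 - 51/4*(-⅕)) - 5)² = ((-5/11 + 51/20) - 5)² = (461/220 - 5)² = (-639/220)² = 408321/48400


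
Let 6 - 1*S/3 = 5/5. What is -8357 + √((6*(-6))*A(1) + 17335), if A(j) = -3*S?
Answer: -8357 + √18955 ≈ -8219.3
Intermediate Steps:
S = 15 (S = 18 - 15/5 = 18 - 3*1 = 18 - 3 = 15)
A(j) = -45 (A(j) = -3*15 = -45)
-8357 + √((6*(-6))*A(1) + 17335) = -8357 + √((6*(-6))*(-45) + 17335) = -8357 + √(-36*(-45) + 17335) = -8357 + √(1620 + 17335) = -8357 + √18955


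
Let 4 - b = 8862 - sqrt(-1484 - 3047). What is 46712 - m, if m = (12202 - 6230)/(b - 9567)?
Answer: 3964535160293/84871289 + 1493*I*sqrt(4531)/84871289 ≈ 46712.0 + 0.0011841*I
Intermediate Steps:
b = -8858 + I*sqrt(4531) (b = 4 - (8862 - sqrt(-1484 - 3047)) = 4 - (8862 - sqrt(-4531)) = 4 - (8862 - I*sqrt(4531)) = 4 + (-8862 + I*sqrt(4531)) = -8858 + I*sqrt(4531) ≈ -8858.0 + 67.313*I)
m = 5972/(-18425 + I*sqrt(4531)) (m = (12202 - 6230)/((-8858 + I*sqrt(4531)) - 9567) = 5972/(-18425 + I*sqrt(4531)) ≈ -0.32412 - 0.0011841*I)
46712 - m = 46712 - (-27508525/84871289 - 1493*I*sqrt(4531)/84871289) = 46712 + (27508525/84871289 + 1493*I*sqrt(4531)/84871289) = 3964535160293/84871289 + 1493*I*sqrt(4531)/84871289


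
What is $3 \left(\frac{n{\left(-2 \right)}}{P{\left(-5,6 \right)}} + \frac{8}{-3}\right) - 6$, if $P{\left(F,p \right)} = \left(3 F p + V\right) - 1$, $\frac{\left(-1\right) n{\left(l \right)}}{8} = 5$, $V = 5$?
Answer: $- \frac{542}{43} \approx -12.605$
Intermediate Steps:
$n{\left(l \right)} = -40$ ($n{\left(l \right)} = \left(-8\right) 5 = -40$)
$P{\left(F,p \right)} = 4 + 3 F p$ ($P{\left(F,p \right)} = \left(3 F p + 5\right) - 1 = \left(5 + 3 F p\right) - 1 = 4 + 3 F p$)
$3 \left(\frac{n{\left(-2 \right)}}{P{\left(-5,6 \right)}} + \frac{8}{-3}\right) - 6 = 3 \left(- \frac{40}{4 + 3 \left(-5\right) 6} + \frac{8}{-3}\right) - 6 = 3 \left(- \frac{40}{4 - 90} + 8 \left(- \frac{1}{3}\right)\right) - 6 = 3 \left(- \frac{40}{-86} - \frac{8}{3}\right) - 6 = 3 \left(\left(-40\right) \left(- \frac{1}{86}\right) - \frac{8}{3}\right) - 6 = 3 \left(\frac{20}{43} - \frac{8}{3}\right) - 6 = 3 \left(- \frac{284}{129}\right) - 6 = - \frac{284}{43} - 6 = - \frac{542}{43}$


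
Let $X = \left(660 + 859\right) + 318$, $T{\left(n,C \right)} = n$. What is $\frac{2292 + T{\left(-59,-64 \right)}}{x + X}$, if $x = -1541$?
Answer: $\frac{2233}{296} \approx 7.5439$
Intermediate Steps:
$X = 1837$ ($X = 1519 + 318 = 1837$)
$\frac{2292 + T{\left(-59,-64 \right)}}{x + X} = \frac{2292 - 59}{-1541 + 1837} = \frac{2233}{296}$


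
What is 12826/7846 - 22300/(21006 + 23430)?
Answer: 49371292/43580607 ≈ 1.1329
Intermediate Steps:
12826/7846 - 22300/(21006 + 23430) = 12826*(1/7846) - 22300/44436 = 6413/3923 - 22300*1/44436 = 6413/3923 - 5575/11109 = 49371292/43580607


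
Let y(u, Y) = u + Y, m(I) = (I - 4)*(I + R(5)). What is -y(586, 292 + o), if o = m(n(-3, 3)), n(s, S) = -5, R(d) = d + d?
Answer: -833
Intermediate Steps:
R(d) = 2*d
m(I) = (-4 + I)*(10 + I) (m(I) = (I - 4)*(I + 2*5) = (-4 + I)*(I + 10) = (-4 + I)*(10 + I))
o = -45 (o = -40 + (-5)**2 + 6*(-5) = -40 + 25 - 30 = -45)
y(u, Y) = Y + u
-y(586, 292 + o) = -((292 - 45) + 586) = -(247 + 586) = -1*833 = -833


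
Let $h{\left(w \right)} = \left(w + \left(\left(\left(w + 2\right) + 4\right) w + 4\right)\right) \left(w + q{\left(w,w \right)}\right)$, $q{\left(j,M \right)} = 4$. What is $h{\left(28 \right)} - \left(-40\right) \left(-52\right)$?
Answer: $29408$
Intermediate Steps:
$h{\left(w \right)} = \left(4 + w\right) \left(4 + w + w \left(6 + w\right)\right)$ ($h{\left(w \right)} = \left(w + \left(\left(\left(w + 2\right) + 4\right) w + 4\right)\right) \left(w + 4\right) = \left(w + \left(\left(\left(2 + w\right) + 4\right) w + 4\right)\right) \left(4 + w\right) = \left(w + \left(\left(6 + w\right) w + 4\right)\right) \left(4 + w\right) = \left(w + \left(w \left(6 + w\right) + 4\right)\right) \left(4 + w\right) = \left(w + \left(4 + w \left(6 + w\right)\right)\right) \left(4 + w\right) = \left(4 + w + w \left(6 + w\right)\right) \left(4 + w\right) = \left(4 + w\right) \left(4 + w + w \left(6 + w\right)\right)$)
$h{\left(28 \right)} - \left(-40\right) \left(-52\right) = \left(16 + 28^{3} + 11 \cdot 28^{2} + 32 \cdot 28\right) - \left(-40\right) \left(-52\right) = \left(16 + 21952 + 11 \cdot 784 + 896\right) - 2080 = \left(16 + 21952 + 8624 + 896\right) - 2080 = 31488 - 2080 = 29408$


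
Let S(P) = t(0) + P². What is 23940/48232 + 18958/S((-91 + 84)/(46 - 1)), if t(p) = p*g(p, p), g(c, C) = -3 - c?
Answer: 462906310365/590842 ≈ 7.8347e+5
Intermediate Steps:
t(p) = p*(-3 - p)
S(P) = P² (S(P) = -1*0*(3 + 0) + P² = -1*0*3 + P² = 0 + P² = P²)
23940/48232 + 18958/S((-91 + 84)/(46 - 1)) = 23940/48232 + 18958/(((-91 + 84)/(46 - 1))²) = 23940*(1/48232) + 18958/((-7/45)²) = 5985/12058 + 18958/((-7*1/45)²) = 5985/12058 + 18958/((-7/45)²) = 5985/12058 + 18958/(49/2025) = 5985/12058 + 18958*(2025/49) = 5985/12058 + 38389950/49 = 462906310365/590842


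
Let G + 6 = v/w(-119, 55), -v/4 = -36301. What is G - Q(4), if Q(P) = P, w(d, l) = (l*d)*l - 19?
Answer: -1872572/179997 ≈ -10.403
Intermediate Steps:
w(d, l) = -19 + d*l² (w(d, l) = (d*l)*l - 19 = d*l² - 19 = -19 + d*l²)
v = 145204 (v = -4*(-36301) = 145204)
G = -1152584/179997 (G = -6 + 145204/(-19 - 119*55²) = -6 + 145204/(-19 - 119*3025) = -6 + 145204/(-19 - 359975) = -6 + 145204/(-359994) = -6 + 145204*(-1/359994) = -6 - 72602/179997 = -1152584/179997 ≈ -6.4034)
G - Q(4) = -1152584/179997 - 1*4 = -1152584/179997 - 4 = -1872572/179997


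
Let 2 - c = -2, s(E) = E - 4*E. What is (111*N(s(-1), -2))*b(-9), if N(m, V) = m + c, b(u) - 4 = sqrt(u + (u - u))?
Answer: 3108 + 2331*I ≈ 3108.0 + 2331.0*I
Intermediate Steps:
s(E) = -3*E
c = 4 (c = 2 - 1*(-2) = 2 + 2 = 4)
b(u) = 4 + sqrt(u) (b(u) = 4 + sqrt(u + (u - u)) = 4 + sqrt(u + 0) = 4 + sqrt(u))
N(m, V) = 4 + m (N(m, V) = m + 4 = 4 + m)
(111*N(s(-1), -2))*b(-9) = (111*(4 - 3*(-1)))*(4 + sqrt(-9)) = (111*(4 + 3))*(4 + 3*I) = (111*7)*(4 + 3*I) = 777*(4 + 3*I) = 3108 + 2331*I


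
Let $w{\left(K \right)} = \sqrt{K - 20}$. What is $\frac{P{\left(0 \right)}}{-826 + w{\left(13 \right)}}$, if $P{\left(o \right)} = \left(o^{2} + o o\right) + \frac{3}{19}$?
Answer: $- \frac{354}{1851911} - \frac{3 i \sqrt{7}}{12963377} \approx -0.00019115 - 6.1228 \cdot 10^{-7} i$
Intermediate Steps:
$w{\left(K \right)} = \sqrt{-20 + K}$
$P{\left(o \right)} = \frac{3}{19} + 2 o^{2}$ ($P{\left(o \right)} = \left(o^{2} + o^{2}\right) + 3 \cdot \frac{1}{19} = 2 o^{2} + \frac{3}{19} = \frac{3}{19} + 2 o^{2}$)
$\frac{P{\left(0 \right)}}{-826 + w{\left(13 \right)}} = \frac{\frac{3}{19} + 2 \cdot 0^{2}}{-826 + \sqrt{-20 + 13}} = \frac{\frac{3}{19} + 2 \cdot 0}{-826 + \sqrt{-7}} = \frac{\frac{3}{19} + 0}{-826 + i \sqrt{7}} = \frac{1}{-826 + i \sqrt{7}} \cdot \frac{3}{19} = \frac{3}{19 \left(-826 + i \sqrt{7}\right)}$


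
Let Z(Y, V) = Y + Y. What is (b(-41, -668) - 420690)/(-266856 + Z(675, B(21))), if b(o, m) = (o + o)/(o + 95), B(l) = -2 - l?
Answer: 11358671/7168662 ≈ 1.5845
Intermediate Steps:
Z(Y, V) = 2*Y
b(o, m) = 2*o/(95 + o) (b(o, m) = (2*o)/(95 + o) = 2*o/(95 + o))
(b(-41, -668) - 420690)/(-266856 + Z(675, B(21))) = (2*(-41)/(95 - 41) - 420690)/(-266856 + 2*675) = (2*(-41)/54 - 420690)/(-266856 + 1350) = (2*(-41)*(1/54) - 420690)/(-265506) = (-41/27 - 420690)*(-1/265506) = -11358671/27*(-1/265506) = 11358671/7168662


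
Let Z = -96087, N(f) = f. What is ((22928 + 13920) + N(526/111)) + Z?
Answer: -6575003/111 ≈ -59234.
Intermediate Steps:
((22928 + 13920) + N(526/111)) + Z = ((22928 + 13920) + 526/111) - 96087 = (36848 + 526*(1/111)) - 96087 = (36848 + 526/111) - 96087 = 4090654/111 - 96087 = -6575003/111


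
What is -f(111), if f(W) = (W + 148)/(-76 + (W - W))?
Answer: 259/76 ≈ 3.4079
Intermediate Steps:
f(W) = -37/19 - W/76 (f(W) = (148 + W)/(-76 + 0) = (148 + W)/(-76) = (148 + W)*(-1/76) = -37/19 - W/76)
-f(111) = -(-37/19 - 1/76*111) = -(-37/19 - 111/76) = -1*(-259/76) = 259/76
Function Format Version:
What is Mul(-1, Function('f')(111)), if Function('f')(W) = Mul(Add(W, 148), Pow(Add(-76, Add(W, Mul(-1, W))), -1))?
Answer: Rational(259, 76) ≈ 3.4079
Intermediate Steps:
Function('f')(W) = Add(Rational(-37, 19), Mul(Rational(-1, 76), W)) (Function('f')(W) = Mul(Add(148, W), Pow(Add(-76, 0), -1)) = Mul(Add(148, W), Pow(-76, -1)) = Mul(Add(148, W), Rational(-1, 76)) = Add(Rational(-37, 19), Mul(Rational(-1, 76), W)))
Mul(-1, Function('f')(111)) = Mul(-1, Add(Rational(-37, 19), Mul(Rational(-1, 76), 111))) = Mul(-1, Add(Rational(-37, 19), Rational(-111, 76))) = Mul(-1, Rational(-259, 76)) = Rational(259, 76)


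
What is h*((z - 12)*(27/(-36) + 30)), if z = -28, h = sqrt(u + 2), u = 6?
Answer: -2340*sqrt(2) ≈ -3309.3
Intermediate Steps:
h = 2*sqrt(2) (h = sqrt(6 + 2) = sqrt(8) = 2*sqrt(2) ≈ 2.8284)
h*((z - 12)*(27/(-36) + 30)) = (2*sqrt(2))*((-28 - 12)*(27/(-36) + 30)) = (2*sqrt(2))*(-40*(27*(-1/36) + 30)) = (2*sqrt(2))*(-40*(-3/4 + 30)) = (2*sqrt(2))*(-40*117/4) = (2*sqrt(2))*(-1170) = -2340*sqrt(2)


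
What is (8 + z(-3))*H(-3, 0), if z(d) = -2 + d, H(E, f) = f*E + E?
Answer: -9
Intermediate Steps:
H(E, f) = E + E*f (H(E, f) = E*f + E = E + E*f)
(8 + z(-3))*H(-3, 0) = (8 + (-2 - 3))*(-3*(1 + 0)) = (8 - 5)*(-3*1) = 3*(-3) = -9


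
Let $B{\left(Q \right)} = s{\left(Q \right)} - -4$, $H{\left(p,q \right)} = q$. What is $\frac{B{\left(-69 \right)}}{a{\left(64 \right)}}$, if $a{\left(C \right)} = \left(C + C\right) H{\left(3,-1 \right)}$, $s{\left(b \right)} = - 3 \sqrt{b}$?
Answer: $- \frac{1}{32} + \frac{3 i \sqrt{69}}{128} \approx -0.03125 + 0.19469 i$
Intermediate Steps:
$a{\left(C \right)} = - 2 C$ ($a{\left(C \right)} = \left(C + C\right) \left(-1\right) = 2 C \left(-1\right) = - 2 C$)
$B{\left(Q \right)} = 4 - 3 \sqrt{Q}$ ($B{\left(Q \right)} = - 3 \sqrt{Q} - -4 = - 3 \sqrt{Q} + 4 = 4 - 3 \sqrt{Q}$)
$\frac{B{\left(-69 \right)}}{a{\left(64 \right)}} = \frac{4 - 3 \sqrt{-69}}{\left(-2\right) 64} = \frac{4 - 3 i \sqrt{69}}{-128} = \left(4 - 3 i \sqrt{69}\right) \left(- \frac{1}{128}\right) = - \frac{1}{32} + \frac{3 i \sqrt{69}}{128}$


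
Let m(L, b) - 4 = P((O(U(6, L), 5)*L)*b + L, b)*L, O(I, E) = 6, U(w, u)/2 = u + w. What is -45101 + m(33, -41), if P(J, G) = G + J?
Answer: -313255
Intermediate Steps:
U(w, u) = 2*u + 2*w (U(w, u) = 2*(u + w) = 2*u + 2*w)
m(L, b) = 4 + L*(L + b + 6*L*b) (m(L, b) = 4 + (b + ((6*L)*b + L))*L = 4 + (b + (6*L*b + L))*L = 4 + (b + (L + 6*L*b))*L = 4 + (L + b + 6*L*b)*L = 4 + L*(L + b + 6*L*b))
-45101 + m(33, -41) = -45101 + (4 + 33*(-41 + 33*(1 + 6*(-41)))) = -45101 + (4 + 33*(-41 + 33*(1 - 246))) = -45101 + (4 + 33*(-41 + 33*(-245))) = -45101 + (4 + 33*(-41 - 8085)) = -45101 + (4 + 33*(-8126)) = -45101 + (4 - 268158) = -45101 - 268154 = -313255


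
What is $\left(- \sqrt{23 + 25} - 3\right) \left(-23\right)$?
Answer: $69 + 92 \sqrt{3} \approx 228.35$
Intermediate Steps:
$\left(- \sqrt{23 + 25} - 3\right) \left(-23\right) = \left(- \sqrt{48} - 3\right) \left(-23\right) = \left(- 4 \sqrt{3} - 3\right) \left(-23\right) = \left(-3 - 4 \sqrt{3}\right) \left(-23\right) = 69 + 92 \sqrt{3}$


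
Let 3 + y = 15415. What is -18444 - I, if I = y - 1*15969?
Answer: -17887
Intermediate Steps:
y = 15412 (y = -3 + 15415 = 15412)
I = -557 (I = 15412 - 1*15969 = 15412 - 15969 = -557)
-18444 - I = -18444 - 1*(-557) = -18444 + 557 = -17887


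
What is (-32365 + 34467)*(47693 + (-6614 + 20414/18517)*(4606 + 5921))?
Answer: -2707709794167434/18517 ≈ -1.4623e+11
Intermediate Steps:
(-32365 + 34467)*(47693 + (-6614 + 20414/18517)*(4606 + 5921)) = 2102*(47693 + (-6614 + 20414*(1/18517))*10527) = 2102*(47693 + (-6614 + 20414/18517)*10527) = 2102*(47693 - 122451024/18517*10527) = 2102*(47693 - 1289041929648/18517) = 2102*(-1288158798367/18517) = -2707709794167434/18517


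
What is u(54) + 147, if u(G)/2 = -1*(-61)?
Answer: 269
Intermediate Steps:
u(G) = 122 (u(G) = 2*(-1*(-61)) = 2*61 = 122)
u(54) + 147 = 122 + 147 = 269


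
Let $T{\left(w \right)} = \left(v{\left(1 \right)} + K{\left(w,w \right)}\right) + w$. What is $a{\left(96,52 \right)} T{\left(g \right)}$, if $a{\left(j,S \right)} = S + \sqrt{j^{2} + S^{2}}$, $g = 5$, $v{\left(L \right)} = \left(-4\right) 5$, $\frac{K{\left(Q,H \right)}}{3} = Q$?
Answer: $0$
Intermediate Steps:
$K{\left(Q,H \right)} = 3 Q$
$v{\left(L \right)} = -20$
$T{\left(w \right)} = -20 + 4 w$ ($T{\left(w \right)} = \left(-20 + 3 w\right) + w = -20 + 4 w$)
$a{\left(j,S \right)} = S + \sqrt{S^{2} + j^{2}}$
$a{\left(96,52 \right)} T{\left(g \right)} = \left(52 + \sqrt{52^{2} + 96^{2}}\right) \left(-20 + 4 \cdot 5\right) = \left(52 + \sqrt{2704 + 9216}\right) \left(-20 + 20\right) = \left(52 + \sqrt{11920}\right) 0 = \left(52 + 4 \sqrt{745}\right) 0 = 0$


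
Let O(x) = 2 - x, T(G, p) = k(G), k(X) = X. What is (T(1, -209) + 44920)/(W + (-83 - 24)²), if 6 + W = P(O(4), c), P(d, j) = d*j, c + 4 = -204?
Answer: 44921/11859 ≈ 3.7879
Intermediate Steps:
c = -208 (c = -4 - 204 = -208)
T(G, p) = G
W = 410 (W = -6 + (2 - 1*4)*(-208) = -6 + (2 - 4)*(-208) = -6 - 2*(-208) = -6 + 416 = 410)
(T(1, -209) + 44920)/(W + (-83 - 24)²) = (1 + 44920)/(410 + (-83 - 24)²) = 44921/(410 + (-107)²) = 44921/(410 + 11449) = 44921/11859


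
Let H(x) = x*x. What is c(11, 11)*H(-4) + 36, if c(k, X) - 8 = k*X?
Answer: 2100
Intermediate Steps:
c(k, X) = 8 + X*k (c(k, X) = 8 + k*X = 8 + X*k)
H(x) = x²
c(11, 11)*H(-4) + 36 = (8 + 11*11)*(-4)² + 36 = (8 + 121)*16 + 36 = 129*16 + 36 = 2064 + 36 = 2100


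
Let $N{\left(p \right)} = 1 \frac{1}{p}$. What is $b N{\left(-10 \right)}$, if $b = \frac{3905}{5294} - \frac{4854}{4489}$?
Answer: $\frac{8167531}{237647660} \approx 0.034368$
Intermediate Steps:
$N{\left(p \right)} = \frac{1}{p}$
$b = - \frac{8167531}{23764766}$ ($b = 3905 \cdot \frac{1}{5294} - \frac{4854}{4489} = \frac{3905}{5294} - \frac{4854}{4489} = - \frac{8167531}{23764766} \approx -0.34368$)
$b N{\left(-10 \right)} = - \frac{8167531}{23764766 \left(-10\right)} = \left(- \frac{8167531}{23764766}\right) \left(- \frac{1}{10}\right) = \frac{8167531}{237647660}$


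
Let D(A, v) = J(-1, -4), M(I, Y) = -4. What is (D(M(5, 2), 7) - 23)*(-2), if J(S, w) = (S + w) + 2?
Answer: 52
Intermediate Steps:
J(S, w) = 2 + S + w
D(A, v) = -3 (D(A, v) = 2 - 1 - 4 = -3)
(D(M(5, 2), 7) - 23)*(-2) = (-3 - 23)*(-2) = -26*(-2) = 52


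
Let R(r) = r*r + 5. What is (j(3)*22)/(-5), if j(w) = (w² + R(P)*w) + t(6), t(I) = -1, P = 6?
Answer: -2882/5 ≈ -576.40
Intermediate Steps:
R(r) = 5 + r² (R(r) = r² + 5 = 5 + r²)
j(w) = -1 + w² + 41*w (j(w) = (w² + (5 + 6²)*w) - 1 = (w² + (5 + 36)*w) - 1 = (w² + 41*w) - 1 = -1 + w² + 41*w)
(j(3)*22)/(-5) = ((-1 + 3² + 41*3)*22)/(-5) = -(-1 + 9 + 123)*22/5 = -131*22/5 = -⅕*2882 = -2882/5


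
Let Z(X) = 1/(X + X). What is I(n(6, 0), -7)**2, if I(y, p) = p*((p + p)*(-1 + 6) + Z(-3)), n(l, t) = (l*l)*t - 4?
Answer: 8684809/36 ≈ 2.4124e+5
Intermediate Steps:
Z(X) = 1/(2*X)
n(l, t) = -4 + t*l**2 (n(l, t) = l**2*t - 4 = t*l**2 - 4 = -4 + t*l**2)
I(y, p) = p*(-1/6 + 10*p) (I(y, p) = p*((p + p)*(-1 + 6) + (1/2)/(-3)) = p*((2*p)*5 + (1/2)*(-1/3)) = p*(10*p - 1/6) = p*(-1/6 + 10*p))
I(n(6, 0), -7)**2 = ((1/6)*(-7)*(-1 + 60*(-7)))**2 = ((1/6)*(-7)*(-1 - 420))**2 = ((1/6)*(-7)*(-421))**2 = (2947/6)**2 = 8684809/36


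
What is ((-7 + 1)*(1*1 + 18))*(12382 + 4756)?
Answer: -1953732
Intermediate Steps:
((-7 + 1)*(1*1 + 18))*(12382 + 4756) = -6*(1 + 18)*17138 = -6*19*17138 = -114*17138 = -1953732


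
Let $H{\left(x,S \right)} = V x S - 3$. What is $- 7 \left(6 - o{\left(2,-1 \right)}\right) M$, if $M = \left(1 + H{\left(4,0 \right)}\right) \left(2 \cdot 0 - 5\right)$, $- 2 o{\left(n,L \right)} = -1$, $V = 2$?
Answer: $-385$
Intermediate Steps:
$o{\left(n,L \right)} = \frac{1}{2}$ ($o{\left(n,L \right)} = \left(- \frac{1}{2}\right) \left(-1\right) = \frac{1}{2}$)
$H{\left(x,S \right)} = -3 + 2 S x$ ($H{\left(x,S \right)} = 2 x S - 3 = 2 S x - 3 = -3 + 2 S x$)
$M = 10$ ($M = \left(1 - \left(3 + 0 \cdot 4\right)\right) \left(2 \cdot 0 - 5\right) = \left(1 + \left(-3 + 0\right)\right) \left(0 - 5\right) = \left(1 - 3\right) \left(-5\right) = \left(-2\right) \left(-5\right) = 10$)
$- 7 \left(6 - o{\left(2,-1 \right)}\right) M = - 7 \left(6 - \frac{1}{2}\right) 10 = \left(-7\right) \frac{11}{2} \cdot 10 = \left(- \frac{77}{2}\right) 10 = -385$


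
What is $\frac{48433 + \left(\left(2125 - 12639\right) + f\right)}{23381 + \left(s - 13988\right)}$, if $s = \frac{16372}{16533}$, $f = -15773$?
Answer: $\frac{366139818}{155310841} \approx 2.3575$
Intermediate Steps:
$s = \frac{16372}{16533}$ ($s = 16372 \cdot \frac{1}{16533} = \frac{16372}{16533} \approx 0.99026$)
$\frac{48433 + \left(\left(2125 - 12639\right) + f\right)}{23381 + \left(s - 13988\right)} = \frac{48433 + \left(\left(2125 - 12639\right) - 15773\right)}{23381 + \left(\frac{16372}{16533} - 13988\right)} = \frac{48433 - 26287}{23381 - \frac{231247232}{16533}} = \frac{48433 - 26287}{\frac{155310841}{16533}} = 22146 \cdot \frac{16533}{155310841} = \frac{366139818}{155310841}$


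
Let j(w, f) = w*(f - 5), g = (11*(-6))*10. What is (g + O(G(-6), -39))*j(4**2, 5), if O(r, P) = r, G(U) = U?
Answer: 0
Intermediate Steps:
g = -660 (g = -66*10 = -660)
j(w, f) = w*(-5 + f)
(g + O(G(-6), -39))*j(4**2, 5) = (-660 - 6)*(4**2*(-5 + 5)) = -10656*0 = -666*0 = 0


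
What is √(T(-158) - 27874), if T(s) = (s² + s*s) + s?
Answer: 2*√5474 ≈ 147.97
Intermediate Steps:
T(s) = s + 2*s² (T(s) = (s² + s²) + s = 2*s² + s = s + 2*s²)
√(T(-158) - 27874) = √(-158*(1 + 2*(-158)) - 27874) = √(-158*(1 - 316) - 27874) = √(-158*(-315) - 27874) = √(49770 - 27874) = √21896 = 2*√5474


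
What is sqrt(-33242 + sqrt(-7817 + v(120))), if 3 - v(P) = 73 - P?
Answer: sqrt(-33242 + 3*I*sqrt(863)) ≈ 0.242 + 182.32*I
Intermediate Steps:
v(P) = -70 + P (v(P) = 3 - (73 - P) = 3 + (-73 + P) = -70 + P)
sqrt(-33242 + sqrt(-7817 + v(120))) = sqrt(-33242 + sqrt(-7817 + (-70 + 120))) = sqrt(-33242 + sqrt(-7817 + 50)) = sqrt(-33242 + sqrt(-7767)) = sqrt(-33242 + 3*I*sqrt(863))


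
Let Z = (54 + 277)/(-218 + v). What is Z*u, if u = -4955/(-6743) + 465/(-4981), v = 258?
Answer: 178287854/33586883 ≈ 5.3083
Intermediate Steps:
u = 21545360/33586883 (u = -4955*(-1/6743) + 465*(-1/4981) = 4955/6743 - 465/4981 = 21545360/33586883 ≈ 0.64148)
Z = 331/40 (Z = (54 + 277)/(-218 + 258) = 331/40 ≈ 8.2750)
Z*u = (331/40)*(21545360/33586883) = 178287854/33586883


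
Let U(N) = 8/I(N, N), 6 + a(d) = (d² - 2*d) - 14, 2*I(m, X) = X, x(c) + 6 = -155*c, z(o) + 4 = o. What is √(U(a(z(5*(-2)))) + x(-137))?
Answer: √55216833/51 ≈ 145.70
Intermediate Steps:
z(o) = -4 + o
x(c) = -6 - 155*c
I(m, X) = X/2
a(d) = -20 + d² - 2*d (a(d) = -6 + ((d² - 2*d) - 14) = -6 + (-14 + d² - 2*d) = -20 + d² - 2*d)
U(N) = 16/N (U(N) = 8/((N/2)) = 8*(2/N) = 16/N)
√(U(a(z(5*(-2)))) + x(-137)) = √(16/(-20 + (-4 + 5*(-2))² - 2*(-4 + 5*(-2))) + (-6 - 155*(-137))) = √(16/(-20 + (-4 - 10)² - 2*(-4 - 10)) + (-6 + 21235)) = √(16/(-20 + (-14)² - 2*(-14)) + 21229) = √(16/(-20 + 196 + 28) + 21229) = √(16/204 + 21229) = √(16*(1/204) + 21229) = √(4/51 + 21229) = √(1082683/51) = √55216833/51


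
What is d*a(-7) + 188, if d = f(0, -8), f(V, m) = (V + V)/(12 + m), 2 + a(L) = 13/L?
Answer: 188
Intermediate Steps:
a(L) = -2 + 13/L
f(V, m) = 2*V/(12 + m) (f(V, m) = (2*V)/(12 + m) = 2*V/(12 + m))
d = 0 (d = 2*0/(12 - 8) = 2*0/4 = 2*0*(¼) = 0)
d*a(-7) + 188 = 0*(-2 + 13/(-7)) + 188 = 0*(-2 + 13*(-⅐)) + 188 = 0*(-2 - 13/7) + 188 = 0*(-27/7) + 188 = 0 + 188 = 188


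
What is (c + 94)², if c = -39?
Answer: 3025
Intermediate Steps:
(c + 94)² = (-39 + 94)² = 55² = 3025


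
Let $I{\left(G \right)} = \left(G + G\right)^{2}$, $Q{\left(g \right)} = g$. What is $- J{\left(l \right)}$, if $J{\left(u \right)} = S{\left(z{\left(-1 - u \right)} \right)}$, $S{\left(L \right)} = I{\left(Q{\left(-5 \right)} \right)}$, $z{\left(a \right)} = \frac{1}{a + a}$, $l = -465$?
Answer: $-100$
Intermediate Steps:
$z{\left(a \right)} = \frac{1}{2 a}$
$I{\left(G \right)} = 4 G^{2}$ ($I{\left(G \right)} = \left(2 G\right)^{2} = 4 G^{2}$)
$S{\left(L \right)} = 100$ ($S{\left(L \right)} = 4 \left(-5\right)^{2} = 4 \cdot 25 = 100$)
$J{\left(u \right)} = 100$
$- J{\left(l \right)} = \left(-1\right) 100 = -100$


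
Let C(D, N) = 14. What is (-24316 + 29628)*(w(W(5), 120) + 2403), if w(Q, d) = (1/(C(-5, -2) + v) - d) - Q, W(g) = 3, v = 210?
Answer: 84779686/7 ≈ 1.2111e+7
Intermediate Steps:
w(Q, d) = 1/224 - Q - d (w(Q, d) = (1/(14 + 210) - d) - Q = (1/224 - d) - Q = 1/224 - Q - d)
(-24316 + 29628)*(w(W(5), 120) + 2403) = (-24316 + 29628)*((1/224 - 1*3 - 1*120) + 2403) = 5312*((1/224 - 3 - 120) + 2403) = 5312*(-27551/224 + 2403) = 5312*(510721/224) = 84779686/7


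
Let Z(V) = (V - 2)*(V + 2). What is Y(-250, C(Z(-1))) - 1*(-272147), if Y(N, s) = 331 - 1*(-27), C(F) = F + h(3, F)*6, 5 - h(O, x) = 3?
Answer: 272505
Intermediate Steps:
h(O, x) = 2 (h(O, x) = 5 - 1*3 = 5 - 3 = 2)
Z(V) = (-2 + V)*(2 + V)
C(F) = 12 + F (C(F) = F + 2*6 = F + 12 = 12 + F)
Y(N, s) = 358 (Y(N, s) = 331 + 27 = 358)
Y(-250, C(Z(-1))) - 1*(-272147) = 358 - 1*(-272147) = 358 + 272147 = 272505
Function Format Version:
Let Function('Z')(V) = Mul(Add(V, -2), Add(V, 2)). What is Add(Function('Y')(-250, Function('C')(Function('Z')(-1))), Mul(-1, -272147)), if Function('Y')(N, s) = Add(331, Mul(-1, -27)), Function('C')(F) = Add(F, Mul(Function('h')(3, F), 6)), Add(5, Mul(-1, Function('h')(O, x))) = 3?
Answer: 272505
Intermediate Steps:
Function('h')(O, x) = 2 (Function('h')(O, x) = Add(5, Mul(-1, 3)) = Add(5, -3) = 2)
Function('Z')(V) = Mul(Add(-2, V), Add(2, V))
Function('C')(F) = Add(12, F) (Function('C')(F) = Add(F, Mul(2, 6)) = Add(F, 12) = Add(12, F))
Function('Y')(N, s) = 358 (Function('Y')(N, s) = Add(331, 27) = 358)
Add(Function('Y')(-250, Function('C')(Function('Z')(-1))), Mul(-1, -272147)) = Add(358, Mul(-1, -272147)) = Add(358, 272147) = 272505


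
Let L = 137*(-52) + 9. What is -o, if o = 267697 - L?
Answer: -274812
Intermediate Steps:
L = -7115 (L = -7124 + 9 = -7115)
o = 274812 (o = 267697 - 1*(-7115) = 267697 + 7115 = 274812)
-o = -1*274812 = -274812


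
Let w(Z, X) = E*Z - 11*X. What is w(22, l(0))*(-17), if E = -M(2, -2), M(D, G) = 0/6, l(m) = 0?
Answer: 0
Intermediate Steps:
M(D, G) = 0 (M(D, G) = 0*(1/6) = 0)
E = 0 (E = -1*0 = 0)
w(Z, X) = -11*X (w(Z, X) = 0*Z - 11*X = 0 - 11*X = -11*X)
w(22, l(0))*(-17) = -11*0*(-17) = 0*(-17) = 0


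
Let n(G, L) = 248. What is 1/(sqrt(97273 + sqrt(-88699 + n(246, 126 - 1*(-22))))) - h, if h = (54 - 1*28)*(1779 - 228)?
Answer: -40326 + sqrt(11)/(11*sqrt(8843 + I*sqrt(731))) ≈ -40326.0 - 4.9015e-6*I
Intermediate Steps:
h = 40326 (h = (54 - 28)*1551 = 26*1551 = 40326)
1/(sqrt(97273 + sqrt(-88699 + n(246, 126 - 1*(-22))))) - h = 1/(sqrt(97273 + sqrt(-88699 + 248))) - 1*40326 = 1/(sqrt(97273 + sqrt(-88451))) - 40326 = 1/(sqrt(97273 + 11*I*sqrt(731))) - 40326 = 1/sqrt(97273 + 11*I*sqrt(731)) - 40326 = -40326 + 1/sqrt(97273 + 11*I*sqrt(731))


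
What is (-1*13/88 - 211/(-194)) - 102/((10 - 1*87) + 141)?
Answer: -22325/34144 ≈ -0.65385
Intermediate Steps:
(-1*13/88 - 211/(-194)) - 102/((10 - 1*87) + 141) = (-13*1/88 - 211*(-1/194)) - 102/((10 - 87) + 141) = (-13/88 + 211/194) - 102/(-77 + 141) = 8023/8536 - 102/64 = 8023/8536 - 102*1/64 = 8023/8536 - 51/32 = -22325/34144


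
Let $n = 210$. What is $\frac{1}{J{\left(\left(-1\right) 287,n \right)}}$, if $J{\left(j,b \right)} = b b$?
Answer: $\frac{1}{44100} \approx 2.2676 \cdot 10^{-5}$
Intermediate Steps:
$J{\left(j,b \right)} = b^{2}$
$\frac{1}{J{\left(\left(-1\right) 287,n \right)}} = \frac{1}{210^{2}} = \frac{1}{44100}$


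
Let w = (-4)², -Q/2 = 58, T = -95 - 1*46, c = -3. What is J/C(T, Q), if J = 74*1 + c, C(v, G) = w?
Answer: 71/16 ≈ 4.4375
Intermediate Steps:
T = -141 (T = -95 - 46 = -141)
Q = -116 (Q = -2*58 = -116)
w = 16
C(v, G) = 16
J = 71 (J = 74*1 - 3 = 74 - 3 = 71)
J/C(T, Q) = 71/16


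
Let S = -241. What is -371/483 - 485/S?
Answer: 20692/16629 ≈ 1.2443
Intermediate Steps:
-371/483 - 485/S = -371/483 - 485/(-241) = -371*1/483 - 485*(-1/241) = -53/69 + 485/241 = 20692/16629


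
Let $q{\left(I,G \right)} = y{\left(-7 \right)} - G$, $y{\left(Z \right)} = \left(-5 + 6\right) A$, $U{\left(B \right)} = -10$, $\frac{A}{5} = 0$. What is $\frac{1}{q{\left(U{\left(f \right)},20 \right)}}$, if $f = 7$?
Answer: $- \frac{1}{20} \approx -0.05$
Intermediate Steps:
$A = 0$ ($A = 5 \cdot 0 = 0$)
$y{\left(Z \right)} = 0$ ($y{\left(Z \right)} = \left(-5 + 6\right) 0 = 1 \cdot 0 = 0$)
$q{\left(I,G \right)} = - G$ ($q{\left(I,G \right)} = 0 - G = - G$)
$\frac{1}{q{\left(U{\left(f \right)},20 \right)}} = \frac{1}{\left(-1\right) 20} = \frac{1}{-20} = - \frac{1}{20}$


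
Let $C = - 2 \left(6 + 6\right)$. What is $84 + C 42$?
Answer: $-924$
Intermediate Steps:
$C = -24$ ($C = \left(-2\right) 12 = -24$)
$84 + C 42 = 84 - 1008 = -924$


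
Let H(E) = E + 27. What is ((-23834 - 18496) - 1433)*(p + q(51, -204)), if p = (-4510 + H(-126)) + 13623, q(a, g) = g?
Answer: -385552030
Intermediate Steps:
H(E) = 27 + E
p = 9014 (p = (-4510 + (27 - 126)) + 13623 = (-4510 - 99) + 13623 = -4609 + 13623 = 9014)
((-23834 - 18496) - 1433)*(p + q(51, -204)) = ((-23834 - 18496) - 1433)*(9014 - 204) = (-42330 - 1433)*8810 = -43763*8810 = -385552030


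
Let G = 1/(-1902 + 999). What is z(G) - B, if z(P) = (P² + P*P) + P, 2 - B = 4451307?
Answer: 3629634157844/815409 ≈ 4.4513e+6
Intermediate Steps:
B = -4451305 (B = 2 - 1*4451307 = 2 - 4451307 = -4451305)
G = -1/903 (G = 1/(-903) = -1/903 ≈ -0.0011074)
z(P) = P + 2*P² (z(P) = (P² + P²) + P = 2*P² + P = P + 2*P²)
z(G) - B = -(1 + 2*(-1/903))/903 - 1*(-4451305) = -(1 - 2/903)/903 + 4451305 = -1/903*901/903 + 4451305 = -901/815409 + 4451305 = 3629634157844/815409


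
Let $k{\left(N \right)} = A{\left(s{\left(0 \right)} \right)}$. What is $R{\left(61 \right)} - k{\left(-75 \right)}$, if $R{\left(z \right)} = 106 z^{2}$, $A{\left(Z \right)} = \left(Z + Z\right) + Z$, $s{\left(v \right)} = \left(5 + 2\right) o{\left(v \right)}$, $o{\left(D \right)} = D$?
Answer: $394426$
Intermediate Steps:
$s{\left(v \right)} = 7 v$ ($s{\left(v \right)} = \left(5 + 2\right) v = 7 v$)
$A{\left(Z \right)} = 3 Z$ ($A{\left(Z \right)} = 2 Z + Z = 3 Z$)
$k{\left(N \right)} = 0$ ($k{\left(N \right)} = 3 \cdot 7 \cdot 0 = 3 \cdot 0 = 0$)
$R{\left(61 \right)} - k{\left(-75 \right)} = 106 \cdot 61^{2} - 0 = 106 \cdot 3721 + 0 = 394426 + 0 = 394426$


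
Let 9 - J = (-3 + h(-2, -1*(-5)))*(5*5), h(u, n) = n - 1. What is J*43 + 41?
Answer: -647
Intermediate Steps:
h(u, n) = -1 + n
J = -16 (J = 9 - (-3 + (-1 - 1*(-5)))*5*5 = 9 - (-3 + (-1 + 5))*25 = 9 - (-3 + 4)*25 = 9 - 25 = -16)
J*43 + 41 = -16*43 + 41 = -688 + 41 = -647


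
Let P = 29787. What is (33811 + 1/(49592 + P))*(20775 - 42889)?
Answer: -59351396844180/79379 ≈ -7.4770e+8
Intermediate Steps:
(33811 + 1/(49592 + P))*(20775 - 42889) = (33811 + 1/(49592 + 29787))*(20775 - 42889) = (33811 + 1/79379)*(-22114) = (2683883370/79379)*(-22114) = -59351396844180/79379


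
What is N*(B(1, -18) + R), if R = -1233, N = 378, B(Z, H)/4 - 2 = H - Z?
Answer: -491778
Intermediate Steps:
B(Z, H) = 8 - 4*Z + 4*H (B(Z, H) = 8 + 4*(H - Z) = 8 + (-4*Z + 4*H) = 8 - 4*Z + 4*H)
N*(B(1, -18) + R) = 378*((8 - 4*1 + 4*(-18)) - 1233) = 378*((8 - 4 - 72) - 1233) = 378*(-68 - 1233) = 378*(-1301) = -491778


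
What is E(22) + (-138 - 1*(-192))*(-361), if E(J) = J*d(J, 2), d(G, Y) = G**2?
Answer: -8846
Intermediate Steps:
E(J) = J**3 (E(J) = J*J**2 = J**3)
E(22) + (-138 - 1*(-192))*(-361) = 22**3 + (-138 - 1*(-192))*(-361) = 10648 + (-138 + 192)*(-361) = 10648 + 54*(-361) = 10648 - 19494 = -8846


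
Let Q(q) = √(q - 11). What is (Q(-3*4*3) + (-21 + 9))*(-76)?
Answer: 912 - 76*I*√47 ≈ 912.0 - 521.03*I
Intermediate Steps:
Q(q) = √(-11 + q)
(Q(-3*4*3) + (-21 + 9))*(-76) = (√(-11 - 3*4*3) + (-21 + 9))*(-76) = (√(-11 - 12*3) - 12)*(-76) = (√(-11 - 36) - 12)*(-76) = (√(-47) - 12)*(-76) = (I*√47 - 12)*(-76) = (-12 + I*√47)*(-76) = 912 - 76*I*√47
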